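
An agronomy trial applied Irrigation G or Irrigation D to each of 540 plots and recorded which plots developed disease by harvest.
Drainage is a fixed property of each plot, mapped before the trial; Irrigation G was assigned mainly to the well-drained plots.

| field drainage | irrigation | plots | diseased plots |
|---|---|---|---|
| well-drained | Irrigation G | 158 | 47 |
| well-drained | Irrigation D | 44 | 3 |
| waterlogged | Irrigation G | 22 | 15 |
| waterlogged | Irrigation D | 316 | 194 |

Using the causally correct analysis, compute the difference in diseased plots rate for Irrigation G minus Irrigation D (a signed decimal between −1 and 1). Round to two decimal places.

The field drainage-specific comparison favours Irrigation D throughout, but the pooled figures favour Irrigation G. The question is whether to condition on field drainage.
Since field drainage is a pre-existing factor (not a product of the irrigation) and it affects the outcome on its own, it is a confounder. The stratified rates, not the pooled rate, identify the causal effect.
Adjusting over the population distribution of field drainage: 0.374·(0.297−0.068) + 0.626·(0.682−0.614) = +0.128.

+0.13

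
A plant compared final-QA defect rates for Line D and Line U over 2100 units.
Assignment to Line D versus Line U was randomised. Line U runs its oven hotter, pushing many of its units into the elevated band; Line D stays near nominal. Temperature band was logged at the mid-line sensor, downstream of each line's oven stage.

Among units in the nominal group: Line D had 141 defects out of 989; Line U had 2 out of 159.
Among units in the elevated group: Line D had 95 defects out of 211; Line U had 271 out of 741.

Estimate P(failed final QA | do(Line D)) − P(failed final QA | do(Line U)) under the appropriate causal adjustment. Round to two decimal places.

The in-process temperature band-specific comparison favours Line U throughout, but the pooled figures favour Line D. The question is whether to condition on in-process temperature band.
Stratifying would compare lines among units the lines themselves sorted into in-process temperature band groups — a form of selection on an intermediate. The unconditioned pooled rates give the total causal effect.
The causal difference is the pooled difference: 0.197 − 0.303 = -0.107.

-0.11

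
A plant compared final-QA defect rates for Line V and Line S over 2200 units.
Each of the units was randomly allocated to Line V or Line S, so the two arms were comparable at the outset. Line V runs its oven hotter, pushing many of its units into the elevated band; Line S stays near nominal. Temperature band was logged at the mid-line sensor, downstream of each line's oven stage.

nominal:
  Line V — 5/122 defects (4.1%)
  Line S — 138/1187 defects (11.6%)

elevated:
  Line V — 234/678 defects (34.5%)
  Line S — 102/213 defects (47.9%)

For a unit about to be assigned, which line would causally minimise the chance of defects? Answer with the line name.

Line V is lower inside every in-process temperature band stratum but Line S is lower in aggregate. Whether to stratify depends on how in-process temperature band relates to the line.
In-process temperature band is recorded after the line and is itself shifted by it — it sits on the causal path from line to outcome. Conditioning on a mediator would strip out part of the effect we want; the pooled comparison gives the total causal effect.
Pooled: Line V 29.9% vs Line S 17.1%; Line S is lower overall.

Line S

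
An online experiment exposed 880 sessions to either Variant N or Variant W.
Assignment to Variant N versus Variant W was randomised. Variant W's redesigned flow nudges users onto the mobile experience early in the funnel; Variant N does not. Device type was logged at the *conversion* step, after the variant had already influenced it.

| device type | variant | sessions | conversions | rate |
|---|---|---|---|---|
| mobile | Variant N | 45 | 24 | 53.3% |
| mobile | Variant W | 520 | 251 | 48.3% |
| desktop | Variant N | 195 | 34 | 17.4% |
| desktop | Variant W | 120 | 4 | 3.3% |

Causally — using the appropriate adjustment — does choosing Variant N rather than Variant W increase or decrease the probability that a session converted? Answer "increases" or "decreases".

Device type here is a post-treatment variable shaped by the variant; conditioning on it would introduce bias rather than remove it. The overall comparison is the causal one.
Pooled: Variant N 24.2% vs Variant W 39.8%; Variant W is higher overall.

decreases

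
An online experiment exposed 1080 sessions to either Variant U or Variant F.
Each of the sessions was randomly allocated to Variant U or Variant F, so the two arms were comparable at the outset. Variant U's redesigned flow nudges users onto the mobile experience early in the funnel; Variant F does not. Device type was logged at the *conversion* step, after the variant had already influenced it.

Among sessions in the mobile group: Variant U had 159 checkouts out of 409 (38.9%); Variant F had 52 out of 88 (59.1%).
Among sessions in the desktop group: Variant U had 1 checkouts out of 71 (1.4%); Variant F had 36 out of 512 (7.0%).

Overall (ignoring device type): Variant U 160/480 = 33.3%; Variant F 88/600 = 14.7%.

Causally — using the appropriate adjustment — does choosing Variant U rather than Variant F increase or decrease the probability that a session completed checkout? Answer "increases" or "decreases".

Within every device type level Variant F has the higher rate, yet pooled Variant U does — Simpson's reversal.
Device type here is a post-treatment variable shaped by the variant; conditioning on it would introduce bias rather than remove it. The overall comparison is the causal one.
Pooled: Variant U 33.3% vs Variant F 14.7%; Variant U is higher overall.

increases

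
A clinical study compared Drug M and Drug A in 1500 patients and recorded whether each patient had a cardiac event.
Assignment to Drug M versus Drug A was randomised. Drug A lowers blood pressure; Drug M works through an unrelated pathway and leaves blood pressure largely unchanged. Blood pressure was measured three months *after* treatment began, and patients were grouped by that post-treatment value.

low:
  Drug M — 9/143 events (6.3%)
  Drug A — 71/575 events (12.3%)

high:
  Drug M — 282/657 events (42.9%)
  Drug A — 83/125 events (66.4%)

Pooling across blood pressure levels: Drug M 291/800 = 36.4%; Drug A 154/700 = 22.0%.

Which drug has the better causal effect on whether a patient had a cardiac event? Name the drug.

The stratified and pooled comparisons disagree (Drug M wins within each blood pressure; Drug A wins overall), so the answer turns on the causal role of blood pressure.
Blood pressure here is a post-treatment variable shaped by the drug; conditioning on it would introduce bias rather than remove it. The overall comparison is the causal one.
Pooled: Drug M 36.4% vs Drug A 22.0%; Drug A is lower overall.

Drug A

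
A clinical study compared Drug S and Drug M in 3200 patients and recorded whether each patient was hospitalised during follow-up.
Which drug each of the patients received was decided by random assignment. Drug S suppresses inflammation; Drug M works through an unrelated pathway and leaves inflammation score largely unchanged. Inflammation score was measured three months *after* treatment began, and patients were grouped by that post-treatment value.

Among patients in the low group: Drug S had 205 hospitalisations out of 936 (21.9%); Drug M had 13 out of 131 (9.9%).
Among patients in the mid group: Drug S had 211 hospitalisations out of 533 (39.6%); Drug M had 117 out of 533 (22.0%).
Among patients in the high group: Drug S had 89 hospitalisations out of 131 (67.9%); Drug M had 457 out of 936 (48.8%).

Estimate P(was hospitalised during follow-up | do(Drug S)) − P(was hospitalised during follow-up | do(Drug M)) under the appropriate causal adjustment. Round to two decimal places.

Drug M is lower inside every inflammation score stratum but Drug S is lower in aggregate. Whether to stratify depends on how inflammation score relates to the drug.
Stratifying would compare drugs among patients the drugs themselves sorted into inflammation score groups — a form of selection on an intermediate. The unconditioned pooled rates give the total causal effect.
The causal difference is the pooled difference: 0.316 − 0.367 = -0.051.

-0.05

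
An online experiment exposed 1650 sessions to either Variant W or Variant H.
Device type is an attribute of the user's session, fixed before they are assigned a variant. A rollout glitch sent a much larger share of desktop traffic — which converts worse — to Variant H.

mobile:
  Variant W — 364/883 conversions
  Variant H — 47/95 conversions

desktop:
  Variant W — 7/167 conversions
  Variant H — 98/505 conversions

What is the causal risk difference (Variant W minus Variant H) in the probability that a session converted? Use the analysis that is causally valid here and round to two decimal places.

Device type satisfies the back-door criterion: it is not a descendant of the variant, and it blocks the spurious path from variant to outcome. Adjusting for it (i.e., using the within-device type rates) gives the causal effect.
Adjusting over the population distribution of device type: 0.593·(0.412−0.495) + 0.407·(0.042−0.194) = -0.111.

-0.11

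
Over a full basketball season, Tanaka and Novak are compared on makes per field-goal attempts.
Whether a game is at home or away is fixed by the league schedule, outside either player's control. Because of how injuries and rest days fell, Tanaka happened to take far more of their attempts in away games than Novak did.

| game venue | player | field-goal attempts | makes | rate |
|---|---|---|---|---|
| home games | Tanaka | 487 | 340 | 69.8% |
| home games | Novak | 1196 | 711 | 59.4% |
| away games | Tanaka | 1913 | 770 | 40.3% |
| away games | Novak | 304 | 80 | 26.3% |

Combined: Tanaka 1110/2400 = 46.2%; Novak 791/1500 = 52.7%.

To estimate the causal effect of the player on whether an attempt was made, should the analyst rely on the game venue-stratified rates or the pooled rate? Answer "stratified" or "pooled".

Game venue is set before the player has any effect — it is not caused by the player — and it independently drives the outcome. That makes it a confounder, so the causal comparison is within game venue levels.
Within each level — home games: 69.8% vs 59.4%; away games: 40.3% vs 26.3% — Tanaka is higher every time.

stratified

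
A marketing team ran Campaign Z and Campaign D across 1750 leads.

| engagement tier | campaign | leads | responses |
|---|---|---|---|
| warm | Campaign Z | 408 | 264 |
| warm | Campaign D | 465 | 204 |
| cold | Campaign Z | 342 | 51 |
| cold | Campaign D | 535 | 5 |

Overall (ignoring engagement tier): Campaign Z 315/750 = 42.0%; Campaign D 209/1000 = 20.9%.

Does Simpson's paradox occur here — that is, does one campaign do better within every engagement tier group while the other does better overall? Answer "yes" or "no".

no

Within each engagement tier level (warm 64.7% vs 43.9%; cold 14.9% vs 0.9%), Campaign Z has the higher rate every time. Pooled: 42.0% vs 20.9% — Campaign Z has the higher rate overall. They agree.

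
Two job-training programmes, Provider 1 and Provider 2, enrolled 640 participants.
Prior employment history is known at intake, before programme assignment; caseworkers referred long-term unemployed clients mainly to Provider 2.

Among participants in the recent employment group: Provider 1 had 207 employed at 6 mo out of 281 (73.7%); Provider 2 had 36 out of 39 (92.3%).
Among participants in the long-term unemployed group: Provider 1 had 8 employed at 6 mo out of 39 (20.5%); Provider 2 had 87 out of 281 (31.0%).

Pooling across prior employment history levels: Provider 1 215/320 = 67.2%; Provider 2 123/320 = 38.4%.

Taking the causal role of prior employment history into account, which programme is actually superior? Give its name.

Since prior employment history is a pre-existing factor (not a product of the programme) and it affects the outcome on its own, it is a confounder. The stratified rates, not the pooled rate, identify the causal effect.
Within each level — recent employment: 73.7% vs 92.3%; long-term unemployed: 20.5% vs 31.0% — Provider 2 is higher every time.

Provider 2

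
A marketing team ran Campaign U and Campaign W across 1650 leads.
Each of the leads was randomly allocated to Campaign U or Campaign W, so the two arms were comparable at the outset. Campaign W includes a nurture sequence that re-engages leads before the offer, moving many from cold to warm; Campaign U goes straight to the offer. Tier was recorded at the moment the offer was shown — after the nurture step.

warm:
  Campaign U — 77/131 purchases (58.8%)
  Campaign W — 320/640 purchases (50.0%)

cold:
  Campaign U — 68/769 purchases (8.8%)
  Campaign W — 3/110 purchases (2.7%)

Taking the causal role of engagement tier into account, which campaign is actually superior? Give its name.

Campaign W

Within every engagement tier level Campaign U has the higher rate, yet pooled Campaign W does — Simpson's reversal.
Engagement tier here is a post-treatment variable shaped by the campaign; conditioning on it would introduce bias rather than remove it. The overall comparison is the causal one.
Pooled: Campaign U 16.1% vs Campaign W 43.1%; Campaign W is higher overall.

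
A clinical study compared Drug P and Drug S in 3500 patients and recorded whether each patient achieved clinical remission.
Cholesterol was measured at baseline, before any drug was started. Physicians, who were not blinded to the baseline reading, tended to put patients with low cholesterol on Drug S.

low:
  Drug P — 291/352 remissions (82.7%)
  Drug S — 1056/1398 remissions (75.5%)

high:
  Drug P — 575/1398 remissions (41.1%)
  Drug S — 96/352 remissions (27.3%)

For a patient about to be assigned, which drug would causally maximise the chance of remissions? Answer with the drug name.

The imbalance in cholesterol arose from how patients were allocated, not from anything the drug did; and cholesterol independently affects the outcome. The pooled gap is confounded — condition on cholesterol.
Within each level — low: 82.7% vs 75.5%; high: 41.1% vs 27.3% — Drug P is higher every time.

Drug P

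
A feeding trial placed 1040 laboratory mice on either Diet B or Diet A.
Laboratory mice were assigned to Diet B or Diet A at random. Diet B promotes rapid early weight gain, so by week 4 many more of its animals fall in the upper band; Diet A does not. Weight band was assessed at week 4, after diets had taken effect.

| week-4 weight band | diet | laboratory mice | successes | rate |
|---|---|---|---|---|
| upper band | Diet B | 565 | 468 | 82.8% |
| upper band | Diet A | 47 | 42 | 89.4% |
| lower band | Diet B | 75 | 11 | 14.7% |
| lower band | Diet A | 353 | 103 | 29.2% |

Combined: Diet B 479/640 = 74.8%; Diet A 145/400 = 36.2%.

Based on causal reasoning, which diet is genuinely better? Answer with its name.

Diet B

The stratified and pooled comparisons disagree (Diet A wins within each week-4 weight band; Diet B wins overall), so the answer turns on the causal role of week-4 weight band.
Week-4 weight band is downstream of the diet. One should not condition on a consequence of treatment, so the overall rates are the right comparison.
Pooled: Diet B 74.8% vs Diet A 36.2%; Diet B is higher overall.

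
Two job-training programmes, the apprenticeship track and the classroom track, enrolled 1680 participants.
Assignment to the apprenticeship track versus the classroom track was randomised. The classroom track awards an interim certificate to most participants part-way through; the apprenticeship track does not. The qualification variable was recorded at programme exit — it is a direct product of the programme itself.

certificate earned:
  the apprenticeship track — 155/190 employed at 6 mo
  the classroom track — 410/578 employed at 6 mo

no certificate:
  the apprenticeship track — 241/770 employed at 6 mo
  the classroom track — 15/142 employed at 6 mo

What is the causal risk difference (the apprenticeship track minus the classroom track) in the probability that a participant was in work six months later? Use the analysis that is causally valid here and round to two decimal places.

The stratified and pooled comparisons disagree (the apprenticeship track wins within each qualification attained during the programme; the classroom track wins overall), so the answer turns on the causal role of qualification attained during the programme.
Qualification attained during the programme is recorded after the programme and is itself shifted by it — it sits on the causal path from programme to outcome. Conditioning on a mediator would strip out part of the effect we want; the pooled comparison gives the total causal effect.
The causal difference is the pooled difference: 0.412 − 0.590 = -0.178.

-0.18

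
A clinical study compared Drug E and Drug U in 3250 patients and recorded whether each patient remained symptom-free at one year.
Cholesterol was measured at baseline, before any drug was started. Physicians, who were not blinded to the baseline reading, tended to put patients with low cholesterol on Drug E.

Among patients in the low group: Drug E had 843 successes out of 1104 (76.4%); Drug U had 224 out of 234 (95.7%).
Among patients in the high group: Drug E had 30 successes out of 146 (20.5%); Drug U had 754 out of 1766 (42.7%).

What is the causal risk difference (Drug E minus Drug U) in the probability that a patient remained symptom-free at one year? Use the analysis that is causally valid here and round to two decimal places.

-0.21

The stratified and pooled comparisons disagree (Drug U wins within each cholesterol; Drug E wins overall), so the answer turns on the causal role of cholesterol.
Here cholesterol is a common cause — it drives both which drug a case falls under and the outcome. The crude comparison mixes populations; the stratum-specific rates are the causally relevant ones.
Adjusting over the population distribution of cholesterol: 0.412·(0.764−0.957) + 0.588·(0.205−0.427) = -0.210.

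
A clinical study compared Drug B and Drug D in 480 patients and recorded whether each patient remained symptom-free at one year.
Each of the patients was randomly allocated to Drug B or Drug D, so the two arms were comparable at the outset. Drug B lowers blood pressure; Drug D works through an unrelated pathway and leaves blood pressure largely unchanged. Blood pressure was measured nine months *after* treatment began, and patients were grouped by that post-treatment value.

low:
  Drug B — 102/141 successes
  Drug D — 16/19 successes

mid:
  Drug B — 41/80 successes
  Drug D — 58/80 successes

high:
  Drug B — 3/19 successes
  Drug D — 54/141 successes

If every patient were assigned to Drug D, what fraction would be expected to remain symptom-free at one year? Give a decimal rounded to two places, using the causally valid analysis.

The stratified and pooled comparisons disagree (Drug D wins within each blood pressure; Drug B wins overall), so the answer turns on the causal role of blood pressure.
Blood pressure here is a post-treatment variable shaped by the drug; conditioning on it would introduce bias rather than remove it. The overall comparison is the causal one.
So P(outcome | do(Drug D)) is just the pooled rate for Drug D: 128/240 = 0.533.

0.53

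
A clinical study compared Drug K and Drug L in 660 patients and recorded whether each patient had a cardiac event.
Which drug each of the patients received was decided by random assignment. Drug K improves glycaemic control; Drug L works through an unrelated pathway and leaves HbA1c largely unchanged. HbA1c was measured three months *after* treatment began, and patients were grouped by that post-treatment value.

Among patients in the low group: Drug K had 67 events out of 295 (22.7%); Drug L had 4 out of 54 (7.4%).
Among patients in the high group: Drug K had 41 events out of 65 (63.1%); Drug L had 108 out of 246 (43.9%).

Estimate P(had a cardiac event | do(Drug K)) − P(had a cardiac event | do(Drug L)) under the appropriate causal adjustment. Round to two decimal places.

The stratified and pooled comparisons disagree (Drug L wins within each HbA1c; Drug K wins overall), so the answer turns on the causal role of HbA1c.
Because the drug influences HbA1c, HbA1c is a post-treatment mediator, not a confounder. Stratifying on it would bias the estimate; the causal effect is the crude pooled difference.
The causal difference is the pooled difference: 0.300 − 0.373 = -0.073.

-0.07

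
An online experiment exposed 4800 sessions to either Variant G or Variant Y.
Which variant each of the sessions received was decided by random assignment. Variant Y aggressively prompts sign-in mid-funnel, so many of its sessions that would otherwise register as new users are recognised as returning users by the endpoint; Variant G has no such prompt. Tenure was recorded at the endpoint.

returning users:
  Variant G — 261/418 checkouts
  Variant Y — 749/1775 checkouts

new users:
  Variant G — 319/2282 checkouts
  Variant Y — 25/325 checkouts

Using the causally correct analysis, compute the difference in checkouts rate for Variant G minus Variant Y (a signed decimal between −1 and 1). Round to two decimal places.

-0.15

Within every user tenure level Variant G has the higher rate, yet pooled Variant Y does — Simpson's reversal.
User tenure is recorded after the variant and is itself shifted by it — it sits on the causal path from variant to outcome. Conditioning on a mediator would strip out part of the effect we want; the pooled comparison gives the total causal effect.
The causal difference is the pooled difference: 0.215 − 0.369 = -0.154.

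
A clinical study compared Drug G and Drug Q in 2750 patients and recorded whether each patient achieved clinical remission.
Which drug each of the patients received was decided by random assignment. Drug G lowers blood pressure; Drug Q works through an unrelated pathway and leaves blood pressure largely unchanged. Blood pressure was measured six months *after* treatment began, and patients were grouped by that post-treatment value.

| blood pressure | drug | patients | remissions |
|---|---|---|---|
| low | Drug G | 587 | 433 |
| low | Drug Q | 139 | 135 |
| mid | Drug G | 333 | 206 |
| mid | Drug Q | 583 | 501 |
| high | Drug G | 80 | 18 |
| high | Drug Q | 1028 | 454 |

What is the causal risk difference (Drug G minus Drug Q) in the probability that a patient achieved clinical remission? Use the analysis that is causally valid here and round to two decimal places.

Blood pressure here is a post-treatment variable shaped by the drug; conditioning on it would introduce bias rather than remove it. The overall comparison is the causal one.
The causal difference is the pooled difference: 0.657 − 0.623 = +0.034.

+0.03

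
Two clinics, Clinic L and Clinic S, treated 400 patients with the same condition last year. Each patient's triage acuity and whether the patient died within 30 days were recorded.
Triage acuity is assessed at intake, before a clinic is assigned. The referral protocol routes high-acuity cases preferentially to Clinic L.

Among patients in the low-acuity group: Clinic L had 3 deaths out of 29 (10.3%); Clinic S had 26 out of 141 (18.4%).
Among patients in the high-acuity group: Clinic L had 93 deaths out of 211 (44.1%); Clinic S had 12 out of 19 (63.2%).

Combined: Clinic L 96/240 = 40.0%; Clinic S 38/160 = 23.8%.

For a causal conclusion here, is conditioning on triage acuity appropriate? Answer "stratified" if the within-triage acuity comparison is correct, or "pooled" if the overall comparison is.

stratified

Triage acuity is set before the clinic has any effect — it is not caused by the clinic — and it independently drives the outcome. That makes it a confounder, so the causal comparison is within triage acuity levels.
Within each level — low-acuity: 10.3% vs 18.4%; high-acuity: 44.1% vs 63.2% — Clinic L is lower every time.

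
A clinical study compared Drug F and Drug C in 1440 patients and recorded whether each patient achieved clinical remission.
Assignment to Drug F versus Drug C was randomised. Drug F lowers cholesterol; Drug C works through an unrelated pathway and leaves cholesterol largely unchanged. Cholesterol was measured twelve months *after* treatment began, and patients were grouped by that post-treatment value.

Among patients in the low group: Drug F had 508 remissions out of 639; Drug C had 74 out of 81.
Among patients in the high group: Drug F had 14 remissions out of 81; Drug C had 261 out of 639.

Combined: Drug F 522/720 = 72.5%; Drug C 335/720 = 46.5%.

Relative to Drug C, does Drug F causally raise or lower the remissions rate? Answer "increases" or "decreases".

The stratified and pooled comparisons disagree (Drug C wins within each cholesterol; Drug F wins overall), so the answer turns on the causal role of cholesterol.
Because the drug influences cholesterol, cholesterol is a post-treatment mediator, not a confounder. Stratifying on it would bias the estimate; the causal effect is the crude pooled difference.
Pooled: Drug F 72.5% vs Drug C 46.5%; Drug F is higher overall.

increases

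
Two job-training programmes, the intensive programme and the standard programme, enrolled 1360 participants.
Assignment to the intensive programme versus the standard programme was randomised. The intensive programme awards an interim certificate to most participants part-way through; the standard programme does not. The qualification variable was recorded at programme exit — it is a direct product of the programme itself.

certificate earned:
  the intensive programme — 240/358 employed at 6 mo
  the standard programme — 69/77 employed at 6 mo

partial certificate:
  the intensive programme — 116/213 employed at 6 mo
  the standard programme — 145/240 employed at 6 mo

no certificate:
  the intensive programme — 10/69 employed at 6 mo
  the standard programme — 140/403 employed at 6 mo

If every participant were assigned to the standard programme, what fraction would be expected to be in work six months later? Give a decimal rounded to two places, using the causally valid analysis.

Qualification attained during the programme here is a post-treatment variable shaped by the programme; conditioning on it would introduce bias rather than remove it. The overall comparison is the causal one.
So P(outcome | do(the standard programme)) is just the pooled rate for the standard programme: 354/720 = 0.492.

0.49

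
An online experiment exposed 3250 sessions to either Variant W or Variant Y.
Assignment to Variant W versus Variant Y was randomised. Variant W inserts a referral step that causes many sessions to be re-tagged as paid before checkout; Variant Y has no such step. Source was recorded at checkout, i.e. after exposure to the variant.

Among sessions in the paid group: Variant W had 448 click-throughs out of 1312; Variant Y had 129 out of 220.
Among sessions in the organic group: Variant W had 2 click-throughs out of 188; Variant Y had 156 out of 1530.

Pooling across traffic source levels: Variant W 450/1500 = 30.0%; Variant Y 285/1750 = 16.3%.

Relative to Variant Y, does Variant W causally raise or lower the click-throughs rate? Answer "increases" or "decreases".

Variant Y is higher inside every traffic source stratum but Variant W is higher in aggregate. Whether to stratify depends on how traffic source relates to the variant.
The distribution of traffic source is itself part of what the variant does — it is an intermediate outcome. Holding it fixed would remove that part of the effect; the total effect is the pooled difference.
Pooled: Variant W 30.0% vs Variant Y 16.3%; Variant W is higher overall.

increases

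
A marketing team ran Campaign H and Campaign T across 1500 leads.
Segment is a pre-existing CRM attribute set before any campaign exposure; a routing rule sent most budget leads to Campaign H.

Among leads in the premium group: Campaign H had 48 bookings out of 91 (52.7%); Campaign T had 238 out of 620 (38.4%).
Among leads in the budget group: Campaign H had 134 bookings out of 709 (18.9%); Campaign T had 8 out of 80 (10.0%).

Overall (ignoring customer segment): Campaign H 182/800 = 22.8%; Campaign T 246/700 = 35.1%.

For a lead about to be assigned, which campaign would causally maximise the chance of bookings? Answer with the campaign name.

Campaign H

The stratified and pooled comparisons disagree (Campaign H wins within each customer segment; Campaign T wins overall), so the answer turns on the causal role of customer segment.
Customer segment is set before the campaign has any effect — it is not caused by the campaign — and it independently drives the outcome. That makes it a confounder, so the causal comparison is within customer segment levels.
Within each level — premium: 52.7% vs 38.4%; budget: 18.9% vs 10.0% — Campaign H is higher every time.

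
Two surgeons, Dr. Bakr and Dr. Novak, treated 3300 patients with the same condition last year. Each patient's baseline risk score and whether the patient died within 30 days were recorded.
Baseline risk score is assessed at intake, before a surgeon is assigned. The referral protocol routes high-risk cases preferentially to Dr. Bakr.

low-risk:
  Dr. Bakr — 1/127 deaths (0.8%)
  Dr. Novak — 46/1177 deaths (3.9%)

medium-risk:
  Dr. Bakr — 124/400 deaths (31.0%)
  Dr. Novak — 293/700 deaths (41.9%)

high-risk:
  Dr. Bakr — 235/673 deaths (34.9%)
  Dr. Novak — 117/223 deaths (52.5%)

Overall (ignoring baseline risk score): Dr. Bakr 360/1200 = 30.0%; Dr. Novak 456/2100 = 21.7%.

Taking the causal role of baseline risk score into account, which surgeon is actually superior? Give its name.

Nothing the surgeon does changes baseline risk score; the imbalance is an allocation artefact. With baseline risk score also predicting the outcome, the pooled figure is confounded, and the within-stratum comparison is the causal one.
Within each level — low-risk: 0.8% vs 3.9%; medium-risk: 31.0% vs 41.9%; high-risk: 34.9% vs 52.5% — Dr. Bakr is lower every time.

Dr. Bakr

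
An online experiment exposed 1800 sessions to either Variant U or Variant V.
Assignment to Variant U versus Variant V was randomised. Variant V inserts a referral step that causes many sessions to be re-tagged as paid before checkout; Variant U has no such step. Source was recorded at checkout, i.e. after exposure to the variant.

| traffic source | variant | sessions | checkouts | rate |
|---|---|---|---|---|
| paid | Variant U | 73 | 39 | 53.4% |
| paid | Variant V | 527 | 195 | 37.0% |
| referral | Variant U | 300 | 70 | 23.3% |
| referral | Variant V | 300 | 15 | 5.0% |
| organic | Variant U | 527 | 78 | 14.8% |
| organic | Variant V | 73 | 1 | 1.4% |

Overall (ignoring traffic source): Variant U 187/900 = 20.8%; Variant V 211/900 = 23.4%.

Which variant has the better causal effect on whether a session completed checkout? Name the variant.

Traffic source here is a post-treatment variable shaped by the variant; conditioning on it would introduce bias rather than remove it. The overall comparison is the causal one.
Pooled: Variant U 20.8% vs Variant V 23.4%; Variant V is higher overall.

Variant V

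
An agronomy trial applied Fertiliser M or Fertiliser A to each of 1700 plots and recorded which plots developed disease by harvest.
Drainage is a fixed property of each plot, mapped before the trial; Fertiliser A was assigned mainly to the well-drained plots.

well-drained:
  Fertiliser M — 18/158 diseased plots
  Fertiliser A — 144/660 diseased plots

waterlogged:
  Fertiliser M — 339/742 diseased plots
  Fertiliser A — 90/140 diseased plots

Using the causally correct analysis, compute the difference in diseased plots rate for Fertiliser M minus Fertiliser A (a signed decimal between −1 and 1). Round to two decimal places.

-0.15

Field drainage differs across fertilisers for reasons unrelated to any effect of the fertiliser itself, and it separately predicts the outcome — a classic confounder. We must compare within field drainage levels.
Adjusting over the population distribution of field drainage: 0.481·(0.114−0.218) + 0.519·(0.457−0.643) = -0.147.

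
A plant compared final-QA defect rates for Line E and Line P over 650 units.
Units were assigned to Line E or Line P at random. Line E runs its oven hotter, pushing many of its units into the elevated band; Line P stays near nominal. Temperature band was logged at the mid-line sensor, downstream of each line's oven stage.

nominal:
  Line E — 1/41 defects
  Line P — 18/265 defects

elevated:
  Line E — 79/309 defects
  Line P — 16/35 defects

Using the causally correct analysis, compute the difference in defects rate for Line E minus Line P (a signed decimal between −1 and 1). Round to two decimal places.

Line E is lower inside every in-process temperature band stratum but Line P is lower in aggregate. Whether to stratify depends on how in-process temperature band relates to the line.
In-process temperature band is recorded after the line and is itself shifted by it — it sits on the causal path from line to outcome. Conditioning on a mediator would strip out part of the effect we want; the pooled comparison gives the total causal effect.
The causal difference is the pooled difference: 0.229 − 0.113 = +0.115.

+0.12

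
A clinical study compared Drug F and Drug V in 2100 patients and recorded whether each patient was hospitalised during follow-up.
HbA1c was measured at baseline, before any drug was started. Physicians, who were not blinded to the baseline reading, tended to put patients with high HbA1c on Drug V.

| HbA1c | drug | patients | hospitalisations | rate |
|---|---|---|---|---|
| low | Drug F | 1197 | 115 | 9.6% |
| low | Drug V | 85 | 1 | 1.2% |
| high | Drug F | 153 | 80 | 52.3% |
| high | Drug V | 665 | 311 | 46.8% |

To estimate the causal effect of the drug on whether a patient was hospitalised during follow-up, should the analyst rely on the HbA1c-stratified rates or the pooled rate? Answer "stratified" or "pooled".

The HbA1c-specific comparison favours Drug V throughout, but the pooled figures favour Drug F. The question is whether to condition on HbA1c.
The imbalance in HbA1c arose from how patients were allocated, not from anything the drug did; and HbA1c independently affects the outcome. The pooled gap is confounded — condition on HbA1c.
Within each level — low: 9.6% vs 1.2%; high: 52.3% vs 46.8% — Drug V is lower every time.

stratified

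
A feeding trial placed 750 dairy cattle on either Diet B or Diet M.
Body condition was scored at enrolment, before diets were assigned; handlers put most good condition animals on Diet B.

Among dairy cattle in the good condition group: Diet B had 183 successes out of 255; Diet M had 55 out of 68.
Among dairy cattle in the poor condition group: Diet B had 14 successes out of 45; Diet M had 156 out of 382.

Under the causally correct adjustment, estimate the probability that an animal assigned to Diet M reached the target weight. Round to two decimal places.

The stratified and pooled comparisons disagree (Diet M wins within each starting body condition; Diet B wins overall), so the answer turns on the causal role of starting body condition.
Starting body condition differs across diets for reasons unrelated to any effect of the diet itself, and it separately predicts the outcome — a classic confounder. We must compare within starting body condition levels.
Standardising Diet M to the population starting body condition mix: 0.431·55/68 + 0.569·156/382 = 0.581.

0.58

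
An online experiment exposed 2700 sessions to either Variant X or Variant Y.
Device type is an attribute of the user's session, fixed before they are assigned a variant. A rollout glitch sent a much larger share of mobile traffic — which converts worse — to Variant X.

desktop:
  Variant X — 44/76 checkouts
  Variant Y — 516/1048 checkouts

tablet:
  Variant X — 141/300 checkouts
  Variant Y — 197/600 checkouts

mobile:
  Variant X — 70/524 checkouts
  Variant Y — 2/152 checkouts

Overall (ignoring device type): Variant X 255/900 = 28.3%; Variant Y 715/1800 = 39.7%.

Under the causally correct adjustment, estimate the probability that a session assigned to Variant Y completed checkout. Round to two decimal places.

Device type differs across variants for reasons unrelated to any effect of the variant itself, and it separately predicts the outcome — a classic confounder. We must compare within device type levels.
Standardising Variant Y to the population device type mix: 0.416·516/1048 + 0.333·197/600 + 0.250·2/152 = 0.318.

0.32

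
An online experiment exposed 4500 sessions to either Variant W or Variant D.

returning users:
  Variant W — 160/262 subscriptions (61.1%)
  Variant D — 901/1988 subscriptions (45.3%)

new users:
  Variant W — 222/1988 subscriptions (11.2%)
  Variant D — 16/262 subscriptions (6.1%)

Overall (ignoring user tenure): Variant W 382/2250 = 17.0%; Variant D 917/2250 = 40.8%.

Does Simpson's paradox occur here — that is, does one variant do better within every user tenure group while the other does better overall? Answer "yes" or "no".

Within each user tenure level (returning users 61.1% vs 45.3%; new users 11.2% vs 6.1%), Variant W has the higher rate every time. Pooled: 17.0% vs 40.8% — Variant D has the higher rate overall. The two comparisons disagree.

yes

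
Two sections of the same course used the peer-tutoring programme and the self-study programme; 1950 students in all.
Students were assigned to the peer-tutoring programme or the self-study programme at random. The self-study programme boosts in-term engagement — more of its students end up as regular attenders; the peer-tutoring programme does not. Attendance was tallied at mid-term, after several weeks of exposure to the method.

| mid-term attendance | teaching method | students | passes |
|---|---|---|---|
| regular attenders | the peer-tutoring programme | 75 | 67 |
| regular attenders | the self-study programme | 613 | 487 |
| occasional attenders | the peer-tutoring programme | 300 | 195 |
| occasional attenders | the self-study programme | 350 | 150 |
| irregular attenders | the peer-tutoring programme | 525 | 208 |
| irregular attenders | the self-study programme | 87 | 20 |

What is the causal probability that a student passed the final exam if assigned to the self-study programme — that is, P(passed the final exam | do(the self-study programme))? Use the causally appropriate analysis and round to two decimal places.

0.63

The distribution of mid-term attendance is itself part of what the teaching method does — it is an intermediate outcome. Holding it fixed would remove that part of the effect; the total effect is the pooled difference.
So P(outcome | do(the self-study programme)) is just the pooled rate for the self-study programme: 657/1050 = 0.626.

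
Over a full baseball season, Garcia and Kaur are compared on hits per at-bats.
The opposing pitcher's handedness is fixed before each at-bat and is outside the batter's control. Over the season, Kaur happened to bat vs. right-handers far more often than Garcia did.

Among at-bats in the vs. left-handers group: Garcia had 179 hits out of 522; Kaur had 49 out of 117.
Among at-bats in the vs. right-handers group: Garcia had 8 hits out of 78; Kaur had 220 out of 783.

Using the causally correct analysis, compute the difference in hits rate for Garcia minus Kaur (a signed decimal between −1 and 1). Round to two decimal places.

-0.13

Pitcher handedness is set before the player has any effect — it is not caused by the player — and it independently drives the outcome. That makes it a confounder, so the causal comparison is within pitcher handedness levels.
Adjusting over the population distribution of pitcher handedness: 0.426·(0.343−0.419) + 0.574·(0.103−0.281) = -0.135.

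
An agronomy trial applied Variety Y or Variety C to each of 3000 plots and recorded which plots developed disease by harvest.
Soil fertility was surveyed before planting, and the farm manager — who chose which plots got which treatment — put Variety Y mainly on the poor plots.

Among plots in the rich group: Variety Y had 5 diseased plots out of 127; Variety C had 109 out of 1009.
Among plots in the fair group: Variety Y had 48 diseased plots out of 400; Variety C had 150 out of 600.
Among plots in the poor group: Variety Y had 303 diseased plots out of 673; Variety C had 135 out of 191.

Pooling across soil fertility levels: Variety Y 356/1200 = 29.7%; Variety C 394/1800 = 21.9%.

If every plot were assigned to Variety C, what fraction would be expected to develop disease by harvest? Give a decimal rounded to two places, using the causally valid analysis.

The stratified and pooled comparisons disagree (Variety Y wins within each soil fertility; Variety C wins overall), so the answer turns on the causal role of soil fertility.
Since soil fertility is a pre-existing factor (not a product of the variety) and it affects the outcome on its own, it is a confounder. The stratified rates, not the pooled rate, identify the causal effect.
Standardising Variety C to the population soil fertility mix: 0.379·109/1009 + 0.333·150/600 + 0.288·135/191 = 0.328.

0.33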